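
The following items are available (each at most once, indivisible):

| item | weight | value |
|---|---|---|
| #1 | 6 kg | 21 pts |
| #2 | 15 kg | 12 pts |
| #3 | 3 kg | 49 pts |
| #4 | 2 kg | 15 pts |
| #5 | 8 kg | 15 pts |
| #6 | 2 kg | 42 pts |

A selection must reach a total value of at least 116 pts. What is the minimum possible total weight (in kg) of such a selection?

13

Subsets with value ≥ 116, sorted by total weight:
- #1+#3+#4+#6: weight 13, value 127
- #3+#4+#5+#6: weight 15, value 121
- #1+#3+#5+#6: weight 19, value 127
- #1+#3+#4+#5+#6: weight 21, value 142
Minimum weight: 13 kg.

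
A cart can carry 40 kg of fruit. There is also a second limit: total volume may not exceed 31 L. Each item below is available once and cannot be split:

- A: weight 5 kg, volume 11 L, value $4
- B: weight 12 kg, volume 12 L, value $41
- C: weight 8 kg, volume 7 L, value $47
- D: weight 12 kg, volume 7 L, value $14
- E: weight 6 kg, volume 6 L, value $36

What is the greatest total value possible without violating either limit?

$124

Feasible sets respecting both limits:
- B+C+E: weight 26, volume 25, value 124
- B+C+D: weight 32, volume 26, value 102
- A+C+D+E: weight 31, volume 31, value 101
- C+D+E: weight 26, volume 20, value 97
Best: $124.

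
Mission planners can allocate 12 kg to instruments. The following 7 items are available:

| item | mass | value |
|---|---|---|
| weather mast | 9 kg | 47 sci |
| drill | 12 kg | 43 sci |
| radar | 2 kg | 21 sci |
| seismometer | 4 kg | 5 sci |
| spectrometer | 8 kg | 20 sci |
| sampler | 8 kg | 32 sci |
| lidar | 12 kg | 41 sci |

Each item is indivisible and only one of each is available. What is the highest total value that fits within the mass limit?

68 sci

Check high-value combinations within 12 kg:
- weather mast+radar: mass 9+2=11, value 47+21=68
- radar+sampler: mass 2+8=10, value 21+32=53
- weather mast: mass 9, value 47
Best: 68 sci.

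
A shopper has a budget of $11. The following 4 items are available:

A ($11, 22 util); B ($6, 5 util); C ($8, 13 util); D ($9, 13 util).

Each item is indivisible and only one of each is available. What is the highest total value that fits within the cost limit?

Check high-value combinations within $11:
- A: cost 11, value 22
- C: cost 8, value 13
- D: cost 9, value 13
Best: 22 util.

22 util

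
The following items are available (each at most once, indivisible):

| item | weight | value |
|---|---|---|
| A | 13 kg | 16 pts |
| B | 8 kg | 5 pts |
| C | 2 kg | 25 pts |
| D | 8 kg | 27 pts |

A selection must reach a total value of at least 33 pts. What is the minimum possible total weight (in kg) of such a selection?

10

Subsets with value ≥ 33, sorted by total weight:
- C+D: weight 10, value 52
- A+C: weight 15, value 41
- B+C+D: weight 18, value 57
Minimum weight: 10 kg.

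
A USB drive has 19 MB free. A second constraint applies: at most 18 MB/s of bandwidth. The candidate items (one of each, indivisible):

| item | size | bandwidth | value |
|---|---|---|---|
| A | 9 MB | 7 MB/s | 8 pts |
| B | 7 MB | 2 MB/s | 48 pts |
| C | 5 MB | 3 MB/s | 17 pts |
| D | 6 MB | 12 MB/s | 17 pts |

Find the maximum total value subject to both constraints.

82 pts

Feasible sets respecting both limits:
- B+C+D: size 18, bandwidth 17, value 82
- B+C: size 12, bandwidth 5, value 65
- B+D: size 13, bandwidth 14, value 65
Best: 82 pts.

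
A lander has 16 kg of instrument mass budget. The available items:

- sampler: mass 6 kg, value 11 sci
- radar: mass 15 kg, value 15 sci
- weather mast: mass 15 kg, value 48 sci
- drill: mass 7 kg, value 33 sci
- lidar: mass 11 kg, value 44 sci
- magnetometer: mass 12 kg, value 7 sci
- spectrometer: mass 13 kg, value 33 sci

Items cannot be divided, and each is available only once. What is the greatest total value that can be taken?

Check high-value combinations within 16 kg:
- weather mast: mass 15, value 48
- lidar: mass 11, value 44
- sampler+drill: mass 6+7=13, value 11+33=44
Best: 48 sci.

48 sci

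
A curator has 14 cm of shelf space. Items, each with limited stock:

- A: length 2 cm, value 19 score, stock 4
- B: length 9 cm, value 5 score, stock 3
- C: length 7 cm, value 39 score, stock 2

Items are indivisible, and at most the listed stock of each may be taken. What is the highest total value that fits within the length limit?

Best selections within length 14 and stock limits:
- 3×A + 1×C: length 13, value 96
- 2×C: length 14, value 78
- 2×A + 1×C: length 11, value 77
- 4×A: length 8, value 76
Best: 96 score.

96 score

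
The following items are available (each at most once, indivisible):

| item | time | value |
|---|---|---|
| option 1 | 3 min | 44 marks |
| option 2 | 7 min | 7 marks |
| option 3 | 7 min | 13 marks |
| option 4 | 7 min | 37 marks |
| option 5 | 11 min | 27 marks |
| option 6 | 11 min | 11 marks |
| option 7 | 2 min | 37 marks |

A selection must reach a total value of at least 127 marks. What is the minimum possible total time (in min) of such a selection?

Subsets with value ≥ 127, sorted by total time:
- option 1+option 3+option 4+option 7: time 19, value 131
- option 1+option 4+option 5+option 7: time 23, value 145
- option 1+option 4+option 6+option 7: time 23, value 129
Minimum time: 19 min.

19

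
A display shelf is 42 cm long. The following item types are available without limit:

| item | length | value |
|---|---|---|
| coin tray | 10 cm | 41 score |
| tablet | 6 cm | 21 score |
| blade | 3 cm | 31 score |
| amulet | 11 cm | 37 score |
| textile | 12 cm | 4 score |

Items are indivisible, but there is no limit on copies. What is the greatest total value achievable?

Best value-per-unit is blade at 31/3, and filling with it alone uses length 14×3=42. No mix of the others beats 14×31 = 434.

434 score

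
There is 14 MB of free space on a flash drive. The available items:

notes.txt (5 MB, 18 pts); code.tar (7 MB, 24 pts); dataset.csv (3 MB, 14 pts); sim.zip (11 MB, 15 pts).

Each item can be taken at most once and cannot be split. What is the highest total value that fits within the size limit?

42 pts

Check high-value combinations within 14 MB:
- notes.txt+code.tar: size 5+7=12, value 18+24=42
- code.tar+dataset.csv: size 7+3=10, value 24+14=38
- notes.txt+dataset.csv: size 5+3=8, value 18+14=32
Best: 42 pts.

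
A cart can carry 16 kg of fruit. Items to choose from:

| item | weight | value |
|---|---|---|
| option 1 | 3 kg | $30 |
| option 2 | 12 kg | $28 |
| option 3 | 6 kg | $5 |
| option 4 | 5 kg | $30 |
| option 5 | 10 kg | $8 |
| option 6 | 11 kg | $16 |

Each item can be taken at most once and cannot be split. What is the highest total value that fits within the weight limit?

$65

Check high-value combinations within 16 kg:
- option 1+option 3+option 4: weight 3+6+5=14, value 30+5+30=65
- option 1+option 4: weight 3+5=8, value 30+30=60
- option 1+option 2: weight 3+12=15, value 30+28=58
- option 1+option 6: weight 3+11=14, value 30+16=46
- option 4+option 6: weight 5+11=16, value 30+16=46
Best: $65.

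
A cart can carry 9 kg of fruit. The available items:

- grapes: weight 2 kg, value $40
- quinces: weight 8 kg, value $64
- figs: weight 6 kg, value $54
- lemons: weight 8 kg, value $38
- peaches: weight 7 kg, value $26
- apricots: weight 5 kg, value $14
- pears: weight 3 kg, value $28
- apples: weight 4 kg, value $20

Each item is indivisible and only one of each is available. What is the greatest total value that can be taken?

$94

Check high-value combinations within 9 kg:
- grapes+figs: weight 2+6=8, value 40+54=94
- grapes+pears+apples: weight 2+3+4=9, value 40+28+20=88
- figs+pears: weight 6+3=9, value 54+28=82
- grapes+pears: weight 2+3=5, value 40+28=68
- grapes+peaches: weight 2+7=9, value 40+26=66
Best: $94.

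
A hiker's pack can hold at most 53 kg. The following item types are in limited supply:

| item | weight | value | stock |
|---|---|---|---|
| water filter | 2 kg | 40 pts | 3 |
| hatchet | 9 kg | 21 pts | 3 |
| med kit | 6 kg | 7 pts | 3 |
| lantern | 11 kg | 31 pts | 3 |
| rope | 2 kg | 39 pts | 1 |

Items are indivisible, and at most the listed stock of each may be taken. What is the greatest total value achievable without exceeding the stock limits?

Best selections within weight 53 and stock limits:
- 3×water filter + 1×hatchet + 3×lantern + 1×rope: weight 50, value 273
- 3×water filter + 2×med kit + 3×lantern + 1×rope: weight 53, value 266
Best: 273 pts.

273 pts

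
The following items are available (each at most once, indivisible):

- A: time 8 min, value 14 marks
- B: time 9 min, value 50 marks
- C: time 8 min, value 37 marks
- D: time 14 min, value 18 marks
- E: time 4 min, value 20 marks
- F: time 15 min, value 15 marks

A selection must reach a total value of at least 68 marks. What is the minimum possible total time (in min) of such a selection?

13

Subsets with value ≥ 68, sorted by total time:
- B+E: time 13, value 70
- B+C: time 17, value 87
Minimum time: 13 min.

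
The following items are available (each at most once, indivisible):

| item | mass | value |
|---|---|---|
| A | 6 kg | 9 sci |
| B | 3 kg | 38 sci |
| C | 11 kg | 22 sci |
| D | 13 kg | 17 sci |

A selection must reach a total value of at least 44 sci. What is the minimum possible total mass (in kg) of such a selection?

9

Subsets with value ≥ 44, sorted by total mass:
- A+B: mass 9, value 47
- B+C: mass 14, value 60
Minimum mass: 9 kg.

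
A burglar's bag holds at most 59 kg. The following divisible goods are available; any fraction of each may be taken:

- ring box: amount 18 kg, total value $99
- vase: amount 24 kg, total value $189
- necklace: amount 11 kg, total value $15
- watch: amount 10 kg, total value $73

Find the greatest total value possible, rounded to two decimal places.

370.55

Take in order of value per unit:
- vase (189/24 per unit): all 24 → value 189, running total 189.00
- watch (73/10 per unit): all 10 → value 73, running total 262.00
- ring box (99/18 per unit): all 18 → value 99, running total 361.00
- necklace (15/11 per unit): 7 of 11 → value 7×15/11 = 9.5455, running total 370.55
Total 370.55.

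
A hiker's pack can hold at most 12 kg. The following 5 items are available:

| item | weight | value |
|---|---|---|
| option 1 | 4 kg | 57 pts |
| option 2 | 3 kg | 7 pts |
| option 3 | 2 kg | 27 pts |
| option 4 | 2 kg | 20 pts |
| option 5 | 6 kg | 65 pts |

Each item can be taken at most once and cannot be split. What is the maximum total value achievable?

149 pts

Check high-value combinations within 12 kg:
- option 1+option 3+option 5: weight 4+2+6=12, value 57+27+65=149
- option 1+option 4+option 5: weight 4+2+6=12, value 57+20+65=142
- option 1+option 5: weight 4+6=10, value 57+65=122
- option 3+option 4+option 5: weight 2+2+6=10, value 27+20+65=112
- option 1+option 2+option 3+option 4: weight 4+3+2+2=11, value 57+7+27+20=111
Best: 149 pts.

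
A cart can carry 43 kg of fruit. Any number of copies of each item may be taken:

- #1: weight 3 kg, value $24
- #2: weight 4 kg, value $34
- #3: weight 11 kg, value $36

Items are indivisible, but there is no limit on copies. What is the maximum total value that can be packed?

Best value-per-unit is #2 at 34/4; filling with it alone gives 10×34 = 340.
Optimal mix: 1×#1 + 10×#2 → weight 43, value 364.

$364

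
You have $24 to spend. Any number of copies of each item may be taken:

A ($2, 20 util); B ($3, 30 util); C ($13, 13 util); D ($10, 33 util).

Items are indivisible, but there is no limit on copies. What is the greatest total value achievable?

Best value-per-unit is A at 20/2, and filling with it alone uses cost 12×2=24. No mix of the others beats 12×20 = 240.

240 util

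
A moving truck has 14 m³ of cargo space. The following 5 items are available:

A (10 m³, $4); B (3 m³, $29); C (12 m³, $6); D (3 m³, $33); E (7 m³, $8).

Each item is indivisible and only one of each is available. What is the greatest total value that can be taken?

$70

This is a 0/1 knapsack; check combinations near the capacity.
- B+D+E: volume 3+3+7=13, value 29+33+8=70
- B+D: volume 3+3=6, value 29+33=62
- D+E: volume 3+7=10, value 33+8=41
Best: $70.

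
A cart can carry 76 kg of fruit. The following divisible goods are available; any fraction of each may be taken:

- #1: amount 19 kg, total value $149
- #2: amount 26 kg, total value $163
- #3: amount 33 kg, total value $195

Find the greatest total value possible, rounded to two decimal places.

495.18

Take in order of value per unit:
- #1 (149/19 per unit): all 19 → value 149, running total 149.00
- #2 (163/26 per unit): all 26 → value 163, running total 312.00
- #3 (195/33 per unit): 31 of 33 → value 31×195/33 = 183.1818, running total 495.18
Total 495.18.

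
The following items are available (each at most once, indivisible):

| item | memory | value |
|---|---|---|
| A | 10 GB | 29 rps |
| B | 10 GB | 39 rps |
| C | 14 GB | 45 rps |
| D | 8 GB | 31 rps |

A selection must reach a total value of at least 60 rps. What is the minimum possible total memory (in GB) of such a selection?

Subsets with value ≥ 60, sorted by total memory:
- B+D: memory 18, value 70
- A+D: memory 18, value 60
- A+B: memory 20, value 68
Minimum memory: 18 GB.

18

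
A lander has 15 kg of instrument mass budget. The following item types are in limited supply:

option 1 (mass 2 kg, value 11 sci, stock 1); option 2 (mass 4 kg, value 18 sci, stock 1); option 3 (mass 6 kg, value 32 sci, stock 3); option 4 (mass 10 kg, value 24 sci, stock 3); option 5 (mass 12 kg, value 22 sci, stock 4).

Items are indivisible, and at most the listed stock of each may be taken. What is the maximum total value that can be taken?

Top feasible selections:
- 1×option 1 + 2×option 3: mass 14, value 75
- 2×option 3: mass 12, value 64
Best: 75 sci.

75 sci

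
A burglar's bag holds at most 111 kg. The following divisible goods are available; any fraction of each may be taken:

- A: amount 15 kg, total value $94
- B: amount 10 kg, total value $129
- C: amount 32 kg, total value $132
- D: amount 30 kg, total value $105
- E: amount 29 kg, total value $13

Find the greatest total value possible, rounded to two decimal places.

470.76

Take in order of value per unit:
- B (129/10 per unit): all 10 → value 129, running total 129.00
- A (94/15 per unit): all 15 → value 94, running total 223.00
- C (132/32 per unit): all 32 → value 132, running total 355.00
- D (105/30 per unit): all 30 → value 105, running total 460.00
- E (13/29 per unit): 24 of 29 → value 24×13/29 = 10.7586, running total 470.76
Total 470.76.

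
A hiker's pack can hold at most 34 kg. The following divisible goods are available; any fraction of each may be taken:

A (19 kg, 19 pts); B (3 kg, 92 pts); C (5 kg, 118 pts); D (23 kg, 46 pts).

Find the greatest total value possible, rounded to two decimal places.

259.00

Take in order of value per unit:
- B (92/3 per unit): all 3 → value 92, running total 92.00
- C (118/5 per unit): all 5 → value 118, running total 210.00
- D (46/23 per unit): all 23 → value 46, running total 256.00
- A (19/19 per unit): 3 of 19 → value 3×19/19 = 3.0000, running total 259.00
Total 259.00.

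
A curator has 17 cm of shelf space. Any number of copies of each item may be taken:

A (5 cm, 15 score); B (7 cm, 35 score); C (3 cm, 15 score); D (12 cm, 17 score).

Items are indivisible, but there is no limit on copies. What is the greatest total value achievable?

85 score

Best value-per-unit is B at 35/7; filling with it alone gives 2×35 = 70.
Optimal mix: 2×B + 1×C → length 17, value 85.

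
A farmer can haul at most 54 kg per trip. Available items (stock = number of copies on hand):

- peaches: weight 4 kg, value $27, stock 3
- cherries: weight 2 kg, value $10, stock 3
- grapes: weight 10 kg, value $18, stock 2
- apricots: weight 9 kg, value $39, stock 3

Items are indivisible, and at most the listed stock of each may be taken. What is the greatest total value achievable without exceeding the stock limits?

Best selections within weight 54 and stock limits:
- 3×peaches + 2×cherries + 1×grapes + 3×apricots: weight 53, value 236
- 3×peaches + 3×cherries + 3×apricots: weight 45, value 228
- 3×peaches + 1×cherries + 1×grapes + 3×apricots: weight 51, value 226
Best: $236.

$236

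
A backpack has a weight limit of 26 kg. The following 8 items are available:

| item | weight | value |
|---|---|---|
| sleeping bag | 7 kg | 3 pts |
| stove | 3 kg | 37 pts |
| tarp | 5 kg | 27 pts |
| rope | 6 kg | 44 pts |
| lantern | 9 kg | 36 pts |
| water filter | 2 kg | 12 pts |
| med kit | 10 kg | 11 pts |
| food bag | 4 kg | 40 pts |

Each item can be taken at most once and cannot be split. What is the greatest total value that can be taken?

Check high-value combinations within 26 kg:
- stove+rope+lantern+water filter+food bag: weight 3+6+9+2+4=24, value 37+44+36+12+40=169
- stove+tarp+rope+water filter+food bag: weight 3+5+6+2+4=20, value 37+27+44+12+40=160
- tarp+rope+lantern+water filter+food bag: weight 5+6+9+2+4=26, value 27+44+36+12+40=159
- stove+rope+lantern+food bag: weight 3+6+9+4=22, value 37+44+36+40=157
- stove+tarp+rope+lantern+water filter: weight 3+5+6+9+2=25, value 37+27+44+36+12=156
Best: 169 pts.

169 pts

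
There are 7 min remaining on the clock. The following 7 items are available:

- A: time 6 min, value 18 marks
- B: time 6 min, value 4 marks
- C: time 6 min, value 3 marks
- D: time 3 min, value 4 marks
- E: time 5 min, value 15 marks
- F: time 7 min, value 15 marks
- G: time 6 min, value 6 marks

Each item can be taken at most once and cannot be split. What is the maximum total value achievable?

This is a 0/1 knapsack; check combinations near the capacity.
- A: time 6, value 18
- E: time 5, value 15
- F: time 7, value 15
- G: time 6, value 6
Best: 18 marks.

18 marks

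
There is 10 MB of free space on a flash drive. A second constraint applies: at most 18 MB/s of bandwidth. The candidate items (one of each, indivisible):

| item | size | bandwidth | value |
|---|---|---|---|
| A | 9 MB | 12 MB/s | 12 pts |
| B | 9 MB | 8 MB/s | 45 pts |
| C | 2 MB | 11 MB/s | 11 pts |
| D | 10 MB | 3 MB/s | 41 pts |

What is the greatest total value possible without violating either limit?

45 pts

Feasible sets respecting both limits:
- B: size 9, bandwidth 8, value 45
- D: size 10, bandwidth 3, value 41
- A: size 9, bandwidth 12, value 12
Best: 45 pts.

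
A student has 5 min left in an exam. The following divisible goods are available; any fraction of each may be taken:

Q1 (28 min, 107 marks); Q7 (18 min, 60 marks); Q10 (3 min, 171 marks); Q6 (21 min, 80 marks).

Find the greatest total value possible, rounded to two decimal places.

Take in order of value per unit:
- Q10 (171/3 per unit): all 3 → value 171, running total 171.00
- Q1 (107/28 per unit): 2 of 28 → value 2×107/28 = 7.6429, running total 178.64
Total 178.64.

178.64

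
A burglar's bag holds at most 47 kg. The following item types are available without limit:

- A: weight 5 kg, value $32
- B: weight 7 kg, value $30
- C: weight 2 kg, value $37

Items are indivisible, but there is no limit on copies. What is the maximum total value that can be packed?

Best value-per-unit is C at 37/2, and filling with it alone uses weight 23×2=46. No mix of the others beats 23×37 = 851.

$851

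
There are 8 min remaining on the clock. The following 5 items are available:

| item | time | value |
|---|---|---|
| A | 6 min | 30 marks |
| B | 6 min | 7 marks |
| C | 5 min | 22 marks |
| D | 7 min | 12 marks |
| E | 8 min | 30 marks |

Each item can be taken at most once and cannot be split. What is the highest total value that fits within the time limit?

This is a 0/1 knapsack; check combinations near the capacity.
- A: time 6, value 30
- E: time 8, value 30
- C: time 5, value 22
- D: time 7, value 12
Best: 30 marks.

30 marks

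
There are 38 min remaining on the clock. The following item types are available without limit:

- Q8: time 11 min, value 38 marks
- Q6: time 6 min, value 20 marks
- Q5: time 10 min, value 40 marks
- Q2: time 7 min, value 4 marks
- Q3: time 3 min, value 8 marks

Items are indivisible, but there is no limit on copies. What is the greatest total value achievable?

Best value-per-unit is Q5 at 40/10; filling with it alone gives 3×40 = 120.
Optimal mix: 3×Q6 + 2×Q5 → time 38, value 140.

140 marks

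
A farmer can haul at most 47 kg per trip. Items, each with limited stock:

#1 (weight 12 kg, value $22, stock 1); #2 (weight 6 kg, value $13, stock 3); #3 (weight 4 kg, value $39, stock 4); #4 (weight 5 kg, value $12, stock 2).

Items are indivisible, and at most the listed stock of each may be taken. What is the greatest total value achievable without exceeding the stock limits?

Best selections within weight 47 and stock limits:
- 3×#2 + 4×#3 + 2×#4: weight 44, value 219
- 1×#1 + 3×#2 + 4×#3: weight 46, value 217
- 1×#1 + 2×#2 + 4×#3 + 1×#4: weight 45, value 216
Best: $219.

$219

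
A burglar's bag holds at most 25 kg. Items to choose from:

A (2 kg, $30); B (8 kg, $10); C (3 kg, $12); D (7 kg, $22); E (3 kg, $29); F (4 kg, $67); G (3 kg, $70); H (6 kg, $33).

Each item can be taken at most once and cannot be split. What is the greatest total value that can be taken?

$251

Check high-value combinations within 25 kg:
- A+D+E+F+G+H: weight 2+7+3+4+3+6=25, value 30+22+29+67+70+33=251
- A+C+E+F+G+H: weight 2+3+3+4+3+6=21, value 30+12+29+67+70+33=241
- A+C+D+F+G+H: weight 2+3+7+4+3+6=25, value 30+12+22+67+70+33=234
- A+C+D+E+F+G: weight 2+3+7+3+4+3=22, value 30+12+22+29+67+70=230
Best: $251.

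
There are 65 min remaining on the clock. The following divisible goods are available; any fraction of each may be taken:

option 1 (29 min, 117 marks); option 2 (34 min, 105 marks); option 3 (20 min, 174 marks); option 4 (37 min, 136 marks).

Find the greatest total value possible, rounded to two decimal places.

349.81

Take in order of value per unit:
- option 3 (174/20 per unit): all 20 → value 174, running total 174.00
- option 1 (117/29 per unit): all 29 → value 117, running total 291.00
- option 4 (136/37 per unit): 16 of 37 → value 16×136/37 = 58.8108, running total 349.81
Total 349.81.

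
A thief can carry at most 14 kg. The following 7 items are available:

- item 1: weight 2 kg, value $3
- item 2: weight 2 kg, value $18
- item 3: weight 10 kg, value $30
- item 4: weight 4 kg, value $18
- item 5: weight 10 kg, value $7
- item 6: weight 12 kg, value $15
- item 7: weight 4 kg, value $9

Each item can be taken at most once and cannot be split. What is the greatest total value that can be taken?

Check high-value combinations within 14 kg:
- item 1+item 2+item 3: weight 2+2+10=14, value 3+18+30=51
- item 2+item 3: weight 2+10=12, value 18+30=48
- item 1+item 2+item 4+item 7: weight 2+2+4+4=12, value 3+18+18+9=48
Best: $51.

$51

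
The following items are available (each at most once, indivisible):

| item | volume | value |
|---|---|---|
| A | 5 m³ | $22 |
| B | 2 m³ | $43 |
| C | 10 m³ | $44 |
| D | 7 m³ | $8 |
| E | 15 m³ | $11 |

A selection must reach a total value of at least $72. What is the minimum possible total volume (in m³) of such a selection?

Subsets with value ≥ 72, sorted by total volume:
- B+C: volume 12, value 87
- A+B+D: volume 14, value 73
Minimum volume: 12 m³.

12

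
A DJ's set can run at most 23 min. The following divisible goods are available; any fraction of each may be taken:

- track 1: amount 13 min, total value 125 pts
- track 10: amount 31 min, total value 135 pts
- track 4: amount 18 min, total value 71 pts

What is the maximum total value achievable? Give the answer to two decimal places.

168.55

Take in order of value per unit:
- track 1 (125/13 per unit): all 13 → value 125, running total 125.00
- track 10 (135/31 per unit): 10 of 31 → value 10×135/31 = 43.5484, running total 168.55
Total 168.55.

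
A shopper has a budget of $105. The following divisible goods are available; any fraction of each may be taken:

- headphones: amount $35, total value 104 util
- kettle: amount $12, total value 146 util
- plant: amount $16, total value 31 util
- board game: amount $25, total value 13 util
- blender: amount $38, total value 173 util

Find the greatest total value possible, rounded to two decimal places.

456.08

Take in order of value per unit:
- kettle (146/12 per unit): all 12 → value 146, running total 146.00
- blender (173/38 per unit): all 38 → value 173, running total 319.00
- headphones (104/35 per unit): all 35 → value 104, running total 423.00
- plant (31/16 per unit): all 16 → value 31, running total 454.00
- board game (13/25 per unit): 4 of 25 → value 4×13/25 = 2.0800, running total 456.08
Total 456.08.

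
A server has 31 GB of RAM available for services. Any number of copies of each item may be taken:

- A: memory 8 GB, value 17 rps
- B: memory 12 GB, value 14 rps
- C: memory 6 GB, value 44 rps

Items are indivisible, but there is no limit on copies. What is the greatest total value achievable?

Best value-per-unit is C at 44/6, and filling with it alone uses memory 5×6=30. No mix of the others beats 5×44 = 220.

220 rps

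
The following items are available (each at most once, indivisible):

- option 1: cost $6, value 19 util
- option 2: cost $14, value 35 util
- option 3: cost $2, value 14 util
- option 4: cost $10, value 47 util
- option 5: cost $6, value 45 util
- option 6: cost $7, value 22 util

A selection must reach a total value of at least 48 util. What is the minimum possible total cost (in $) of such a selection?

Subsets with value ≥ 48, sorted by total cost:
- option 3+option 5: cost 8, value 59
- option 1+option 5: cost 12, value 64
- option 3+option 4: cost 12, value 61
Minimum cost: 8 $.

8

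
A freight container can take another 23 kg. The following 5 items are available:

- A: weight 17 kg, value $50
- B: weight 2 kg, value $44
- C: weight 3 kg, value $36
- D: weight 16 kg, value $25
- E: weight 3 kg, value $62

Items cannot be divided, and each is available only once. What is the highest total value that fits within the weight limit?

Check high-value combinations within 23 kg:
- A+B+E: weight 17+2+3=22, value 50+44+62=156
- A+C+E: weight 17+3+3=23, value 50+36+62=148
- B+C+E: weight 2+3+3=8, value 44+36+62=142
Best: $156.

$156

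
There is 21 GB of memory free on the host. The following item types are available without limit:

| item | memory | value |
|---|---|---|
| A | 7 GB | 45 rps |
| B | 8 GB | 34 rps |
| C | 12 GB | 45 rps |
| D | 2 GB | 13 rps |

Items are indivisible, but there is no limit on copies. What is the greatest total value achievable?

Best value-per-unit is D at 13/2; filling with it alone gives 10×13 = 130.
Optimal mix: 1×A + 7×D → memory 21, value 136.

136 rps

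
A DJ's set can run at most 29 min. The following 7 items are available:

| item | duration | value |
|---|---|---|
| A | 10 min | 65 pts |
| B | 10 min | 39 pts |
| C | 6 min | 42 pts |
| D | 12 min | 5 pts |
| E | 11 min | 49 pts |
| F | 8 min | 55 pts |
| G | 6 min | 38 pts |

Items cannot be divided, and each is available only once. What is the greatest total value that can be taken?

Check high-value combinations within 29 min:
- A+E+F: duration 10+11+8=29, value 65+49+55=169
- A+C+F: duration 10+6+8=24, value 65+42+55=162
- A+B+F: duration 10+10+8=28, value 65+39+55=159
Best: 169 pts.

169 pts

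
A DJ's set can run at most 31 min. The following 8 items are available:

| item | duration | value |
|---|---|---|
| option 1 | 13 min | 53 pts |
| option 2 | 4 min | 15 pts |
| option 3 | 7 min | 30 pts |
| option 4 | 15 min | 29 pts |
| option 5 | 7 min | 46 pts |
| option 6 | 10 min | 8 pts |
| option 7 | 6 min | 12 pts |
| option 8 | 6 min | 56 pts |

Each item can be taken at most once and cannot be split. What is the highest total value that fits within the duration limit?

170 pts

Check high-value combinations within 31 min:
- option 1+option 2+option 5+option 8: duration 13+4+7+6=30, value 53+15+46+56=170
- option 2+option 3+option 5+option 7+option 8: duration 4+7+7+6+6=30, value 15+30+46+12+56=159
- option 1+option 5+option 8: duration 13+7+6=26, value 53+46+56=155
- option 1+option 2+option 3+option 8: duration 13+4+7+6=30, value 53+15+30+56=154
- option 2+option 3+option 5+option 8: duration 4+7+7+6=24, value 15+30+46+56=147
Best: 170 pts.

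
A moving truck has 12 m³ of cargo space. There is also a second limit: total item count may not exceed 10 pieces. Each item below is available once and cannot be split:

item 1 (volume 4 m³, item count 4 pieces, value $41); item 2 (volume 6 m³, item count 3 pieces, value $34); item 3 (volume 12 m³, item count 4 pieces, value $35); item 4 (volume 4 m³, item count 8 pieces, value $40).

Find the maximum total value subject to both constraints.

Feasible sets respecting both limits:
- item 1+item 2: volume 10, item count 7, value 75
- item 1: volume 4, item count 4, value 41
- item 4: volume 4, item count 8, value 40
- item 3: volume 12, item count 4, value 35
Best: $75.

$75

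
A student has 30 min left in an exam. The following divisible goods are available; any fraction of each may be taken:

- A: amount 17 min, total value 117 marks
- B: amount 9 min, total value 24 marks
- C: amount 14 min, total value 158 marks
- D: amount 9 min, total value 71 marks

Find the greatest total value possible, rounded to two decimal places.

277.18

Take in order of value per unit:
- C (158/14 per unit): all 14 → value 158, running total 158.00
- D (71/9 per unit): all 9 → value 71, running total 229.00
- A (117/17 per unit): 7 of 17 → value 7×117/17 = 48.1765, running total 277.18
Total 277.18.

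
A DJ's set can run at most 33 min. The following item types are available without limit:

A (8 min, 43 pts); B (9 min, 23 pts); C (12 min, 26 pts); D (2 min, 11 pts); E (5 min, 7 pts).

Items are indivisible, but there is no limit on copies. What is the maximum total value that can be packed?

Best value-per-unit is D at 11/2, and filling with it alone uses duration 16×2=32. No mix of the others beats 16×11 = 176.

176 pts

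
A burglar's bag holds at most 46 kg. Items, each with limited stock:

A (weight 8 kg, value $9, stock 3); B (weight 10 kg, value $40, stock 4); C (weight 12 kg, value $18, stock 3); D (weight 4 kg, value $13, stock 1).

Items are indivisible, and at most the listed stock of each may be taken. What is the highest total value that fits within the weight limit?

Best selections within weight 46 and stock limits:
- 4×B + 1×D: weight 44, value 173
- 4×B: weight 40, value 160
Best: $173.

$173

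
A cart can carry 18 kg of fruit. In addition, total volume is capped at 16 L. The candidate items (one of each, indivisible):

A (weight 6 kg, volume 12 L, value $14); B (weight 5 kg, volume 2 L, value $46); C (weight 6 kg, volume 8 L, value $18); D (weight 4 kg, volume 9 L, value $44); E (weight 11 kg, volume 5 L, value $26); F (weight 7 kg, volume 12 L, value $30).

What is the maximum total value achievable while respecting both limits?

$90

Feasible sets respecting both limits:
- B+D: weight 9, volume 11, value 90
- B+F: weight 12, volume 14, value 76
- B+E: weight 16, volume 7, value 72
- D+E: weight 15, volume 14, value 70
Best: $90.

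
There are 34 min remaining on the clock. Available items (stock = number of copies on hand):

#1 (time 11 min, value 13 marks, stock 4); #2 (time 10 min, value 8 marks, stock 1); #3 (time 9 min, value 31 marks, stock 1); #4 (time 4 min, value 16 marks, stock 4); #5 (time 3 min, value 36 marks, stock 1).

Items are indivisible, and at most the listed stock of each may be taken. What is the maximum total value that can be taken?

Top feasible selections:
- 1×#3 + 4×#4 + 1×#5: time 28, value 131
- 1×#2 + 1×#3 + 3×#4 + 1×#5: time 34, value 123
Best: 131 marks.

131 marks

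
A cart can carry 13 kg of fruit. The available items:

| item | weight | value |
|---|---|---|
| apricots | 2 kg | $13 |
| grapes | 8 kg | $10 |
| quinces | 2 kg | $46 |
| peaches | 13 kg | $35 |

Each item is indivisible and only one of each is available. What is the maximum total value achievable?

$69

This is a 0/1 knapsack; check combinations near the capacity.
- apricots+grapes+quinces: weight 2+8+2=12, value 13+10+46=69
- apricots+quinces: weight 2+2=4, value 13+46=59
- grapes+quinces: weight 8+2=10, value 10+46=56
- quinces: weight 2, value 46
Best: $69.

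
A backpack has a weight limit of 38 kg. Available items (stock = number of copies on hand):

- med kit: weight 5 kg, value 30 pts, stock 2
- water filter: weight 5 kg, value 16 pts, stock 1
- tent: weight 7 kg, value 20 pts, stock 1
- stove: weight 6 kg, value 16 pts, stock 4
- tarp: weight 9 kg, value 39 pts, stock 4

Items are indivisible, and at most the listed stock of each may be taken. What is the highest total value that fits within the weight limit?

177 pts

Best selections within weight 38 and stock limits:
- 2×med kit + 3×tarp: weight 37, value 177
- 1×med kit + 1×water filter + 3×tarp: weight 37, value 163
- 1×med kit + 1×stove + 3×tarp: weight 38, value 163
- 2×med kit + 1×tent + 2×tarp: weight 35, value 158
Best: 177 pts.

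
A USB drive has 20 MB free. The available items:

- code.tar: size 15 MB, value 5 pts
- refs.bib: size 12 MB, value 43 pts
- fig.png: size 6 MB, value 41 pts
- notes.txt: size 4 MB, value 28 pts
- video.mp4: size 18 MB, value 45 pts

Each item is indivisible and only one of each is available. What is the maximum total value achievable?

Check high-value combinations within 20 MB:
- refs.bib+fig.png: size 12+6=18, value 43+41=84
- refs.bib+notes.txt: size 12+4=16, value 43+28=71
- fig.png+notes.txt: size 6+4=10, value 41+28=69
- video.mp4: size 18, value 45
Best: 84 pts.

84 pts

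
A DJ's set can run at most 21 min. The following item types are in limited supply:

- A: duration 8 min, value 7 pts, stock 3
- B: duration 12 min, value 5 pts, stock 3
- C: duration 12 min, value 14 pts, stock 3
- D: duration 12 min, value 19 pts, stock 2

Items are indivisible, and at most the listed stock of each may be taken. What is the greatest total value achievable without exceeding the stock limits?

Best selections within duration 21 and stock limits:
- 1×A + 1×D: duration 20, value 26
- 1×A + 1×C: duration 20, value 21
- 1×D: duration 12, value 19
- 1×C: duration 12, value 14
Best: 26 pts.

26 pts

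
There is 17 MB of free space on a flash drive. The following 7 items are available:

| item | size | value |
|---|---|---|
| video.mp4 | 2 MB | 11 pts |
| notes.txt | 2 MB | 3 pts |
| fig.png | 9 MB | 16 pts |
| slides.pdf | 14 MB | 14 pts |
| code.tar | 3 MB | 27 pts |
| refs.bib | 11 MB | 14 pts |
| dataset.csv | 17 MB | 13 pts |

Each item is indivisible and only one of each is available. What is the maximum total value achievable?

57 pts

Check high-value combinations within 17 MB:
- video.mp4+notes.txt+fig.png+code.tar: size 2+2+9+3=16, value 11+3+16+27=57
- video.mp4+fig.png+code.tar: size 2+9+3=14, value 11+16+27=54
- video.mp4+code.tar+refs.bib: size 2+3+11=16, value 11+27+14=52
- notes.txt+fig.png+code.tar: size 2+9+3=14, value 3+16+27=46
Best: 57 pts.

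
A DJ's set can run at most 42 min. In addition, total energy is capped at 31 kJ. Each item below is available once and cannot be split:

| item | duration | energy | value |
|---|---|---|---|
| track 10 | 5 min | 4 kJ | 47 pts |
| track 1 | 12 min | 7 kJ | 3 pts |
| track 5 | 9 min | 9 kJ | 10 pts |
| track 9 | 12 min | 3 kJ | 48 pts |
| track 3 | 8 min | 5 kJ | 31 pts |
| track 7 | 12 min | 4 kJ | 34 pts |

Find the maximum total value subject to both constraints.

Feasible sets respecting both limits:
- track 10+track 9+track 3+track 7: duration 37, energy 16, value 160
- track 10+track 5+track 9+track 7: duration 38, energy 20, value 139
- track 10+track 5+track 9+track 3: duration 34, energy 21, value 136
Best: 160 pts.

160 pts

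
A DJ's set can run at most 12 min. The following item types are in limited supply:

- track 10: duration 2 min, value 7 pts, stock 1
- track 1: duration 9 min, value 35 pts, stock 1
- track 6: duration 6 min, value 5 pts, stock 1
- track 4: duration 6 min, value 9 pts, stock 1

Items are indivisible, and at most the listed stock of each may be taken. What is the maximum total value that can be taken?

Top feasible selections:
- 1×track 10 + 1×track 1: duration 11, value 42
- 1×track 1: duration 9, value 35
Best: 42 pts.

42 pts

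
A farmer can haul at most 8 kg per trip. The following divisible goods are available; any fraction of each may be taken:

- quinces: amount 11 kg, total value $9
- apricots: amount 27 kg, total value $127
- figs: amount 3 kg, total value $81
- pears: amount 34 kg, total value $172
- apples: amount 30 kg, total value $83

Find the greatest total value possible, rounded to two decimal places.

106.29

Take in order of value per unit:
- figs (81/3 per unit): all 3 → value 81, running total 81.00
- pears (172/34 per unit): 5 of 34 → value 5×172/34 = 25.2941, running total 106.29
Total 106.29.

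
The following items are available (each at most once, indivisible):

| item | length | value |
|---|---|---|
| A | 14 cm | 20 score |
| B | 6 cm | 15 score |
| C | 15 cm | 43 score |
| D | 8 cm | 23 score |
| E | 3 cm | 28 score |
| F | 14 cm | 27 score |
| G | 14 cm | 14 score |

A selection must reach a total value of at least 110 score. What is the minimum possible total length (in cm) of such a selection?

38

Subsets with value ≥ 110, sorted by total length:
- B+C+E+F: length 38, value 113
- C+D+E+F: length 40, value 121
Minimum length: 38 cm.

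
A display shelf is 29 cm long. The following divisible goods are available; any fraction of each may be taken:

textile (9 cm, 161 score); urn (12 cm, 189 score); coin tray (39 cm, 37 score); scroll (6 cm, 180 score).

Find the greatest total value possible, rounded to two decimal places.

531.90

Take in order of value per unit:
- scroll (180/6 per unit): all 6 → value 180, running total 180.00
- textile (161/9 per unit): all 9 → value 161, running total 341.00
- urn (189/12 per unit): all 12 → value 189, running total 530.00
- coin tray (37/39 per unit): 2 of 39 → value 2×37/39 = 1.8974, running total 531.90
Total 531.90.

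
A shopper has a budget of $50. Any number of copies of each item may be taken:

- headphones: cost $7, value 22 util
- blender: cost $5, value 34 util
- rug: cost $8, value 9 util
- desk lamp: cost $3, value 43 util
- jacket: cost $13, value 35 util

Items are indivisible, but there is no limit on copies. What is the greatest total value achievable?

688 util

Best value-per-unit is desk lamp at 43/3, and filling with it alone uses cost 16×3=48. No mix of the others beats 16×43 = 688.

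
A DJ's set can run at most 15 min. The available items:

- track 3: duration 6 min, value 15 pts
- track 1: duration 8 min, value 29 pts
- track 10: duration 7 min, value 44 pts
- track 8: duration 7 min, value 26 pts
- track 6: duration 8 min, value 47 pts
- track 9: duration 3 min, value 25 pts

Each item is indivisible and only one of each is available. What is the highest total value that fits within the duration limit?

This is a 0/1 knapsack; check combinations near the capacity.
- track 10+track 6: duration 7+8=15, value 44+47=91
- track 1+track 10: duration 8+7=15, value 29+44=73
- track 8+track 6: duration 7+8=15, value 26+47=73
- track 6+track 9: duration 8+3=11, value 47+25=72
Best: 91 pts.

91 pts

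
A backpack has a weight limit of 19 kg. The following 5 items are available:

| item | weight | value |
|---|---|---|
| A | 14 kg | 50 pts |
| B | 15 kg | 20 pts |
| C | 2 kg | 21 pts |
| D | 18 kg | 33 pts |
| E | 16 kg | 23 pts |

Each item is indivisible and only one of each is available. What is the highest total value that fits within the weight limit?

Check high-value combinations within 19 kg:
- A+C: weight 14+2=16, value 50+21=71
- A: weight 14, value 50
- C+E: weight 2+16=18, value 21+23=44
- B+C: weight 15+2=17, value 20+21=41
- D: weight 18, value 33
Best: 71 pts.

71 pts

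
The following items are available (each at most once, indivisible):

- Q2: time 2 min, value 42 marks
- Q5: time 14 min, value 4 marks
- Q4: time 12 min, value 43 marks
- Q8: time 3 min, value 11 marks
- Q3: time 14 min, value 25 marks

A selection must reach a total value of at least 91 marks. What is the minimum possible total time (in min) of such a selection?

17

Subsets with value ≥ 91, sorted by total time:
- Q2+Q4+Q8: time 17, value 96
- Q2+Q4+Q3: time 28, value 110
- Q2+Q4+Q8+Q3: time 31, value 121
Minimum time: 17 min.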